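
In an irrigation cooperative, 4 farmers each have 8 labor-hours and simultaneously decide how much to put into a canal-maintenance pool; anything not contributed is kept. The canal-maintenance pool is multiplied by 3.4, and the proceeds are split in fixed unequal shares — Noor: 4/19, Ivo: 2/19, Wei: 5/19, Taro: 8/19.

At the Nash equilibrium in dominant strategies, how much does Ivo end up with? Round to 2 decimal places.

10.86 labor-hours

Player j's private return per contributed unit is 3.4 × (j's share). Contributing is weakly dominant for j when that share is at least 1/3.4 = 0.2941, and contributing 0 is dominant otherwise.
Only Taro (8/19) clears that bar, contributing 8; the remaining 3 contribute 0. Total contributed: 8.
Ivo keeps 8 and receives 3.4 × 8 × 2/19 = 2.86 from the canal-maintenance pool, for a payoff of 10.86.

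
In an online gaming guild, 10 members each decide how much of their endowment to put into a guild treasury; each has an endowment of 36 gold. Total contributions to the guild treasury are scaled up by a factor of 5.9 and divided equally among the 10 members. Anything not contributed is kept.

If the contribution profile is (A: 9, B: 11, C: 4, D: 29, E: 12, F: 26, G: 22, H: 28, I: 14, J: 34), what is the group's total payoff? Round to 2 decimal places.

1286.10 gold

Total contributed: 9 + 11 + 4 + 29 + 12 + 26 + 22 + 28 + 14 + 34 = 189; total kept: 10 × 36 − 189 = 171.
The guild treasury pays out 5.9 × 189 = 1115.10 in aggregate.
Group total = 171 + 1115.10 = 1286.10.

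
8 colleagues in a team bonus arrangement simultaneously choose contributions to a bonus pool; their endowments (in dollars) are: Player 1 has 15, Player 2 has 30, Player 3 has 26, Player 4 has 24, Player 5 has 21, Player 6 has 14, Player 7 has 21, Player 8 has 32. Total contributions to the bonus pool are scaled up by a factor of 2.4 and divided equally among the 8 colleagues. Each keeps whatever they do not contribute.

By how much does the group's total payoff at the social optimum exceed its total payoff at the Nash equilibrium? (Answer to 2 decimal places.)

256.20 dollars

The private return per contributed unit is 2.4/8 = 0.3000 < 1 for every player regardless of endowment, so the Nash equilibrium is zero contribution and the group total is Σ E_j = 15 + 30 + 26 + 24 + 21 + 14 + 21 + 32 = 183.
Each contributed unit returns 2.400 to the group, so the social optimum is full contribution by everyone: group total = 2.400 × 183 = 439.20.
Efficiency loss = (2.400 − 1) × 183 = 256.20.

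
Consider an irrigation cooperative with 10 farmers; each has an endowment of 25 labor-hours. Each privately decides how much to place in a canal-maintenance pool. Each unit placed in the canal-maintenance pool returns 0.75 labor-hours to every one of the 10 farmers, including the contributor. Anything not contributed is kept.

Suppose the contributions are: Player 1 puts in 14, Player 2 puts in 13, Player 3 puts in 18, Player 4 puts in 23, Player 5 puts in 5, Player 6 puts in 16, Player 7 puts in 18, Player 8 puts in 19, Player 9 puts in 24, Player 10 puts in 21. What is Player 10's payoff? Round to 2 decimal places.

Total contributed: 14 + 13 + 18 + 23 + 5 + 16 + 18 + 19 + 24 + 21 = 171.
Each receives 0.75 × 171 = 128.25 from the canal-maintenance pool.
Player 10 keeps 25 − 21 = 4, so Player 10's payoff is 4 + 128.25 = 132.25.

132.25 labor-hours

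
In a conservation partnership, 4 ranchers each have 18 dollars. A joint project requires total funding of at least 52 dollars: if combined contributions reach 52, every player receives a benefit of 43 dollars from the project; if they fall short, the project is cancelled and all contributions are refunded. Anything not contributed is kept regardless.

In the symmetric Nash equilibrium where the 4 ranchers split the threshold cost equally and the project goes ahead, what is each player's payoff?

Equal share of the threshold: 52/4 = 13.
At this profile no one gains by cutting their contribution: any cut drops the total below 52, the project is cancelled, contributions are refunded, and the deviator ends with 18, which is less than 18 − 13 + 43 = 48. Contributing more than 13 just wastes the excess. So contributing exactly 13 is a best response.
Each player's payoff: 18 − 13 + 43 = 48.

48 dollars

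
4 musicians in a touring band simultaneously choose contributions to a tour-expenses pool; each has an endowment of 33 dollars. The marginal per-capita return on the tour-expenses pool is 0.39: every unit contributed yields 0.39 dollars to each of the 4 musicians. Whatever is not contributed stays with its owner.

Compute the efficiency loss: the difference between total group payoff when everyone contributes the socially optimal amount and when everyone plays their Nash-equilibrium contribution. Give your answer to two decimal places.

73.92 dollars

The private return per contributed unit is 0.39 < 1, so contributing 0 is dominant for every player. At the Nash equilibrium everyone keeps their 33, and the group total is 4 × 33 = 132.
Each contributed unit returns 1.560 to the group as a whole (0.39 to each of 4 players), which exceeds 1, so the social optimum is full contribution: group total = 1.560 × 132 = 205.92.
Efficiency loss = 205.92 − 132 = 73.92.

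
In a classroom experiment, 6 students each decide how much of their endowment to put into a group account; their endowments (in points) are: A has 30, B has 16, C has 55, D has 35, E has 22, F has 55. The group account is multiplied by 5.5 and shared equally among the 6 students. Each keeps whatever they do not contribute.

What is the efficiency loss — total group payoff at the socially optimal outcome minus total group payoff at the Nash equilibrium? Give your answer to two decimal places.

958.50 points

The private return per contributed unit is 5.5/6 = 0.9167 < 1 for every player regardless of endowment, so the Nash equilibrium is zero contribution and the group total is Σ E_j = 30 + 16 + 55 + 35 + 22 + 55 = 213.
Each contributed unit returns 5.500 to the group, so the social optimum is full contribution by everyone: group total = 5.500 × 213 = 1171.50.
Efficiency loss = (5.500 − 1) × 213 = 958.50.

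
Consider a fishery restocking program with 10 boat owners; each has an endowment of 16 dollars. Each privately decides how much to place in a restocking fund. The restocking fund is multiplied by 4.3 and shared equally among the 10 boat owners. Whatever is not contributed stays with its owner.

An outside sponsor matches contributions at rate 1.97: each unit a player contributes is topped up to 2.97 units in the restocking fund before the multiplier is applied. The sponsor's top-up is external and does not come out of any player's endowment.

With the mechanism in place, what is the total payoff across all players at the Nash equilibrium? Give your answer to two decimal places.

The effective private return per unit is now 4.3 × 2.97 / 10 = 1.2771 > 1, so every player's dominant strategy flips to full contribution.
At the Nash equilibrium everyone contributes 16. Group total payoff = 4.3 × 2.97 × 160 = 2043.36.

2043.36 dollars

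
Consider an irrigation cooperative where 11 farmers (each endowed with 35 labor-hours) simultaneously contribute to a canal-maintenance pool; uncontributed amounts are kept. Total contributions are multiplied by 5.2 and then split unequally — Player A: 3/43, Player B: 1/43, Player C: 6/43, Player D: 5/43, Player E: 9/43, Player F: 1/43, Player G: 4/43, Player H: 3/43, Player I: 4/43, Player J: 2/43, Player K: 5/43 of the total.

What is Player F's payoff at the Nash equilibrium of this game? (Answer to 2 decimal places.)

Player j's private return per contributed unit is 5.2 × (j's share). Contributing is weakly dominant for j when that share is at least 1/5.2 = 0.1923, and contributing 0 is dominant otherwise.
Only Player E (9/43) clears that bar, contributing 35; the remaining 10 contribute 0. Total contributed: 35.
Player F keeps 35 and receives 5.2 × 35 × 1/43 = 4.23 from the canal-maintenance pool, for a payoff of 39.23.

39.23 labor-hours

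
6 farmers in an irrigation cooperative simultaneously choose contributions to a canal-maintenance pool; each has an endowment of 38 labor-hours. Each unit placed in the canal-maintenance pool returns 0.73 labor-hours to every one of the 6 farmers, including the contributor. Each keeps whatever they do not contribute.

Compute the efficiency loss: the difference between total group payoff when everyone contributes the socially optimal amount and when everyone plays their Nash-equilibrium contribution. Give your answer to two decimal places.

770.64 labor-hours

The private return per contributed unit is 0.73 < 1, so contributing 0 is dominant for every player. At the Nash equilibrium everyone keeps their 38, and the group total is 6 × 38 = 228.
Each contributed unit returns 4.380 to the group as a whole (0.73 to each of 6 players), which exceeds 1, so the social optimum is full contribution: group total = 4.380 × 228 = 998.64.
Efficiency loss = 998.64 − 228 = 770.64.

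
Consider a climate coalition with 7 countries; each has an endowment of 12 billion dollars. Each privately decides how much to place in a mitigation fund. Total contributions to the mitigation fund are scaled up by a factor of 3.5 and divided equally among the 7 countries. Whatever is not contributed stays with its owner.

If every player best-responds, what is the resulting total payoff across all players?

Each contributed unit returns 3.5/7 = 0.5000 to its contributor — below 1 — so contributing 0 is dominant for every player. At the Nash equilibrium everyone keeps their 12, and the group total is 7 × 12 = 84.

84.00 billion dollars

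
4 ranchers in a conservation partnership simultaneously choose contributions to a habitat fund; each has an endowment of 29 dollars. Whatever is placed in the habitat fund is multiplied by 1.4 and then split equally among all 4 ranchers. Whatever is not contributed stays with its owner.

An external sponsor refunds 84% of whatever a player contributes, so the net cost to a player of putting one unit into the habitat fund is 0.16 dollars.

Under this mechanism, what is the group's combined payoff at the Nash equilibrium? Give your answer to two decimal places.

Under the mechanism each unit contributed yields (1.4/4) / 0.16 = 2.1875 back to its contributor per unit of net cost, which exceeds 1, making full contribution the dominant choice for everyone.
At the Nash equilibrium everyone contributes 29. Group total payoff = 4 × (29 × 0.84 + 1.4 × 29) = 259.84.

259.84 dollars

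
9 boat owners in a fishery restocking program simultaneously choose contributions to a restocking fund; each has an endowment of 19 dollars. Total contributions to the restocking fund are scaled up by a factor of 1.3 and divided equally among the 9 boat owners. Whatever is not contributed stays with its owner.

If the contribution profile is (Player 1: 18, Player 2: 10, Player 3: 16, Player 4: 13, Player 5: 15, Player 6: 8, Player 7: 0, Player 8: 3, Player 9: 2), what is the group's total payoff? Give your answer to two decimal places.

Total contributed: 18 + 10 + 16 + 13 + 15 + 8 + 0 + 3 + 2 = 85; total kept: 9 × 19 − 85 = 86.
The restocking fund pays out 1.3 × 85 = 110.50 in aggregate.
Group total = 86 + 110.50 = 196.50.

196.50 dollars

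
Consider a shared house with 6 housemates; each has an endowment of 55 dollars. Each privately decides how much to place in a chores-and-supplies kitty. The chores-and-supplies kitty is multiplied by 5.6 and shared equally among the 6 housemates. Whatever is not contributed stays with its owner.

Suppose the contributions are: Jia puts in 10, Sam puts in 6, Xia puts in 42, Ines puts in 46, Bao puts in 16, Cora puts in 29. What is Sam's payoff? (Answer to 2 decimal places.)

Total contributed: 10 + 6 + 42 + 46 + 16 + 29 = 149.
Each receives 5.6 × 149 / 6 = 139.07 from the chores-and-supplies kitty.
Sam keeps 55 − 6 = 49, so Sam's payoff is 49 + 139.07 = 188.07.

188.07 dollars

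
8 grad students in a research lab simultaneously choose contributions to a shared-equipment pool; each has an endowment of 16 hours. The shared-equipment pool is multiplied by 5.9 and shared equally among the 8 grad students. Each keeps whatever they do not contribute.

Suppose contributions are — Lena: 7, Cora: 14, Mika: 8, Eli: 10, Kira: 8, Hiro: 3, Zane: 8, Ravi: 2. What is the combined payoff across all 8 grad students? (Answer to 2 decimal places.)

422.00 hours

Total contributed: 7 + 14 + 8 + 10 + 8 + 3 + 8 + 2 = 60; total kept: 8 × 16 − 60 = 68.
The shared-equipment pool pays out 5.9 × 60 = 354.00 in aggregate.
Group total = 68 + 354.00 = 422.00.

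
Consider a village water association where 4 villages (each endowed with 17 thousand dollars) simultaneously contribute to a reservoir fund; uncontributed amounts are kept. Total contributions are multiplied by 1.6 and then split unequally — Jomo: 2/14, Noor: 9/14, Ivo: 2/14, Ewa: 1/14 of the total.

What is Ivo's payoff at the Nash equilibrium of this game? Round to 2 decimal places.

Player j's private return per contributed unit is 1.6 × (j's share). Contributing is weakly dominant for j when that share is at least 1/1.6 = 0.6250, and contributing 0 is dominant otherwise.
The only share above 0.6250 is Noor's 9/14, contributing 17; the remaining 3 contribute 0. Total contributed: 17.
Ivo keeps 17 and receives 1.6 × 17 × 2/14 = 3.89 from the reservoir fund, for a payoff of 20.89.

20.89 thousand dollars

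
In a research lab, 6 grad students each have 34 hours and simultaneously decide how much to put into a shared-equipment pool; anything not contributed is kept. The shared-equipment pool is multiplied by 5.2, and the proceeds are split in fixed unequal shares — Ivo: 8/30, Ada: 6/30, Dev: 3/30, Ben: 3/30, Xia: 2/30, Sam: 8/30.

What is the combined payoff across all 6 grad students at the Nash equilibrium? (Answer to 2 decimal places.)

Player j's private return per contributed unit is 5.2 × (j's share). Contributing is weakly dominant for j when that share is at least 1/5.2 = 0.1923, and contributing 0 is dominant otherwise.
Ivo, Ada and Sam clear that bar, contributing 34 each; the remaining 3 contribute 0. Total contributed: 102.
The shared-equipment pool pays out 5.2 × 102 = 530.40 in total (split across the unequal shares, but the aggregate is all that matters for the group sum).
The 3 free-riders keep 34 each, adding 102. Group total = 102 + 530.40 = 632.40.

632.40 hours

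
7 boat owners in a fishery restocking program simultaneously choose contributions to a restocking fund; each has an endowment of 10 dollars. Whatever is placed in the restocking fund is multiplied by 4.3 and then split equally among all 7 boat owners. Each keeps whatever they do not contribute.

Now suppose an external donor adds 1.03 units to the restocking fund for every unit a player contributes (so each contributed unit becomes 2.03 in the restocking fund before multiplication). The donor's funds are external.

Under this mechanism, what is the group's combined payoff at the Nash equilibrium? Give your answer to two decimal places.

611.03 dollars

With the mechanism, a contributed unit returns 4.3 × 2.03 / 7 = 1.2470 per unit of net cost to the contributor — now above 1 — so contributing fully is weakly dominant for every player.
At the Nash equilibrium everyone contributes 10. Group total payoff = 4.3 × 2.03 × 70 = 611.03.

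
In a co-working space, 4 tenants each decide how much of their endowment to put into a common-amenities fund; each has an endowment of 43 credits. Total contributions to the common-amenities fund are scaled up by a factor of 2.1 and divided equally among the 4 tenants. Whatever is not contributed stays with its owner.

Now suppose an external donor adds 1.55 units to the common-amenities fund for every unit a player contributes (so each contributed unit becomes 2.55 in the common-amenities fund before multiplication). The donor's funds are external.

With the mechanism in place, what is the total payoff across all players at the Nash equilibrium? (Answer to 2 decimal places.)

The effective private return per unit is now 2.1 × 2.55 / 4 = 1.3388 > 1, so every player's dominant strategy flips to full contribution.
At the Nash equilibrium everyone contributes 43. Group total payoff = 2.1 × 2.55 × 172 = 921.06.

921.06 credits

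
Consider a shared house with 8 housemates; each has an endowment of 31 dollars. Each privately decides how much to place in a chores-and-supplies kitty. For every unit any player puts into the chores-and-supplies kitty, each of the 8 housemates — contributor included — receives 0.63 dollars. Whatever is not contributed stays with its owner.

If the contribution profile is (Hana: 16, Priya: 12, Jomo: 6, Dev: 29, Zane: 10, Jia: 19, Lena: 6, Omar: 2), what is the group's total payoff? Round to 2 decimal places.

Total contributed: 16 + 12 + 6 + 29 + 10 + 19 + 6 + 2 = 100; total kept: 8 × 31 − 100 = 148.
The chores-and-supplies kitty pays out 0.63 × 8 × 100 = 504.00 in aggregate.
Group total = 148 + 504.00 = 652.00.

652.00 dollars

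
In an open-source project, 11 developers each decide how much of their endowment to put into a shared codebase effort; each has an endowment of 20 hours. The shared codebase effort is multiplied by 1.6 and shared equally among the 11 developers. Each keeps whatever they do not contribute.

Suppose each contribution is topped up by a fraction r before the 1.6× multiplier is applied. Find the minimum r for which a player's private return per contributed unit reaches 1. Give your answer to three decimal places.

5.875

With matching at rate r, one contributed unit becomes (1 + r) in the shared codebase effort and returns 1.6 × (1 + r) / 11 to the contributor.
Setting this equal to 1: 1 + r = 11/1.6 = 6.8750.
So the minimum matching rate is r = 6.8750 − 1 = 5.875.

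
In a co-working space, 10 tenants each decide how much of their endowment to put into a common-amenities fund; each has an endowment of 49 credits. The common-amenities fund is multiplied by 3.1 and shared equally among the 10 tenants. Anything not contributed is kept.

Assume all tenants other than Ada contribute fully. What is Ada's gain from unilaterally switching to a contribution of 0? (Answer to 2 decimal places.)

Switching from a contribution of 49 to 0 lets Ada keep an extra 49 credits, but lowers the common-amenities fund by 49, which costs Ada their own share of that drop: 3.1/10 × 49 = 15.19.
Net gain = 49 − 15.19 = 33.81. The private return per contributed unit (0.3100) is below 1, so free-riding is indeed the best response regardless of what the others do.

33.81 credits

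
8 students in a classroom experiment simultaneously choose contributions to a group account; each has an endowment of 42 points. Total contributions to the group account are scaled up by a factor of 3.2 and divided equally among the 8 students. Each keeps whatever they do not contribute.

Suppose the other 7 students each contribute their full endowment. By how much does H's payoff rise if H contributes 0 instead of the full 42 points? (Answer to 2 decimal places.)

Switching from a contribution of 42 to 0 lets H keep an extra 42 points, but lowers the group account by 42, which costs H their own share of that drop: 3.2/8 × 42 = 16.80.
Net gain = 42 − 16.80 = 25.20. The private return per contributed unit (0.4000) is below 1, so free-riding is indeed the best response regardless of what the others do.

25.20 points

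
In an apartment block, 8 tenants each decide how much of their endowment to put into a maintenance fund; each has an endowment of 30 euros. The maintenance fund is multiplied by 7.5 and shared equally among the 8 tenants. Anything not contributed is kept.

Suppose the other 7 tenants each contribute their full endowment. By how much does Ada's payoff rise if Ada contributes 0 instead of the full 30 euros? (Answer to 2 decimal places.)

1.88 euros

Switching from a contribution of 30 to 0 lets Ada keep an extra 30 euros, but lowers the maintenance fund by 30, which costs Ada their own share of that drop: 7.5/8 × 30 = 28.12.
Net gain = 30 − 28.12 = 1.88. The private return per contributed unit (0.9375) is below 1, so free-riding is indeed the best response regardless of what the others do.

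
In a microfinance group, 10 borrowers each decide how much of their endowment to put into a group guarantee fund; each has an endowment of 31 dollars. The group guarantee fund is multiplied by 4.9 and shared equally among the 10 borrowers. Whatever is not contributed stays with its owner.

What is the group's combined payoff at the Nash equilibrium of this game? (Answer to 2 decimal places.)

310.00 dollars

Each contributed unit returns 4.9/10 = 0.4900 to its contributor — below 1 — so contributing 0 is dominant for every player. At the Nash equilibrium everyone keeps their 31, and the group total is 10 × 31 = 310.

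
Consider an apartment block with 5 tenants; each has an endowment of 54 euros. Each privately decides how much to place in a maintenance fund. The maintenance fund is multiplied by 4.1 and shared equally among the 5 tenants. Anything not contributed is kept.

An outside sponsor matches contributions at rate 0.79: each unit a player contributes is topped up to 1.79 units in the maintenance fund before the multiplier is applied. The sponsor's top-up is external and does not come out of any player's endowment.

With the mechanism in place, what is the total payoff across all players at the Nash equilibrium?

The effective private return per unit is now 4.1 × 1.79 / 5 = 1.4678 > 1, so every player's dominant strategy flips to full contribution.
At the Nash equilibrium everyone contributes 54. Group total payoff = 4.1 × 1.79 × 270 = 1981.53.

1981.53 euros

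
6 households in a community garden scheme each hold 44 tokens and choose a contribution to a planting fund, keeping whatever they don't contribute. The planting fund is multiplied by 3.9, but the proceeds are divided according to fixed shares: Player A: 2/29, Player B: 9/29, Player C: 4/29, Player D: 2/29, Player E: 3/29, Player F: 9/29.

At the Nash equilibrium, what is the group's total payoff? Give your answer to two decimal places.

519.20 tokens

A player with share s gets back 3.9·s per unit contributed, so full contribution is dominant for anyone with s > 1/3.9 = 0.2564 and zero contribution is dominant for anyone below.
Player B and Player F clear that bar, contributing 44 each; the remaining 4 contribute 0. Total contributed: 88.
The planting fund pays out 3.9 × 88 = 343.20 in total (split across the unequal shares, but the aggregate is all that matters for the group sum).
The 4 free-riders keep 44 each, adding 176. Group total = 176 + 343.20 = 519.20.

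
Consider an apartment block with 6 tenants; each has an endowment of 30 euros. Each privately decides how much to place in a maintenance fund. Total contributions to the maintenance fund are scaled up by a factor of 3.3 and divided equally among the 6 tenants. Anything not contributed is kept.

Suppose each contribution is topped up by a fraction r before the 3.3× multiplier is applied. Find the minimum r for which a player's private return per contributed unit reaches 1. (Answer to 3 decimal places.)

0.818

With matching at rate r, one contributed unit becomes (1 + r) in the maintenance fund and returns 3.3 × (1 + r) / 6 to the contributor.
Setting this equal to 1: 1 + r = 6/3.3 = 1.8182.
So the minimum matching rate is r = 1.8182 − 1 = 0.818.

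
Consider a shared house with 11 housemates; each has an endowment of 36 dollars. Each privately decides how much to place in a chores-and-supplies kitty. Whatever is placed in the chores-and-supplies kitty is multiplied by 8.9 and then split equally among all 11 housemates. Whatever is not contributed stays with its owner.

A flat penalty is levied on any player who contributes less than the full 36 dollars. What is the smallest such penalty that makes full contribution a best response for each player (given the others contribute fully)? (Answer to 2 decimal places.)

6.87 dollars

Given the others contribute fully, the best deviation is to contribute 0 (any partial contribution still incurs the fine and gives up units whose private return 0.8091 is below 1).
Deviating from 36 to 0 saves 36 dollars but forfeits the deviator's share of the drop in the chores-and-supplies kitty: 8.9/11 × 36 = 29.13.
So the deviation gain is 36 − 29.13 = 6.87, and the fine must be at least 6.87 dollars to wipe it out.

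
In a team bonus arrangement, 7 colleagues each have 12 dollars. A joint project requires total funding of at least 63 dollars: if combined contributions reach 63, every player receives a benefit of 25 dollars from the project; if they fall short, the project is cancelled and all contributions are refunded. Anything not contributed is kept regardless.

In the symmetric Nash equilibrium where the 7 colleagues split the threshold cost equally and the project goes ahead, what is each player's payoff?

Equal share of the threshold: 63/7 = 9.
At this profile no one gains by cutting their contribution: any cut drops the total below 63, the project is cancelled, contributions are refunded, and the deviator ends with 12, which is less than 12 − 9 + 25 = 28. Contributing more than 9 just wastes the excess. So contributing exactly 9 is a best response.
Each player's payoff: 12 − 9 + 25 = 28.

28 dollars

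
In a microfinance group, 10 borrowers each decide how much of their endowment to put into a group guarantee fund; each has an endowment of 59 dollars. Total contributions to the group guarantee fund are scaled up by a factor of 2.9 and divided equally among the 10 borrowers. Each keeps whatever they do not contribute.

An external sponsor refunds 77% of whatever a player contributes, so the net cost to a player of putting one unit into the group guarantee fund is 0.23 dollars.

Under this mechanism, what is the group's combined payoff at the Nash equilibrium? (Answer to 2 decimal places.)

2165.30 dollars

The effective private return per unit is now (2.9/10) / 0.23 = 1.2609 > 1, so every player's dominant strategy flips to full contribution.
So the Nash equilibrium is full contribution by all 10; the group earns 10 × (59 × 0.77 + 2.9 × 59) = 2165.30.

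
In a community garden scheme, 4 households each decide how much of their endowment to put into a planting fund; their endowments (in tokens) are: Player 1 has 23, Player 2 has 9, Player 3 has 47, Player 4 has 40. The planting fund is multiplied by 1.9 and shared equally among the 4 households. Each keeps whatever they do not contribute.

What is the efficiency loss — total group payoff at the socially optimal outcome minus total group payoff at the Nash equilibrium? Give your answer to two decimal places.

107.10 tokens

The private return per contributed unit is 1.9/4 = 0.4750 < 1 for every player regardless of endowment, so the Nash equilibrium is zero contribution and the group total is Σ E_j = 23 + 9 + 47 + 40 = 119.
Each contributed unit returns 1.900 to the group, so the social optimum is full contribution by everyone: group total = 1.900 × 119 = 226.10.
Efficiency loss = (1.900 − 1) × 119 = 107.10.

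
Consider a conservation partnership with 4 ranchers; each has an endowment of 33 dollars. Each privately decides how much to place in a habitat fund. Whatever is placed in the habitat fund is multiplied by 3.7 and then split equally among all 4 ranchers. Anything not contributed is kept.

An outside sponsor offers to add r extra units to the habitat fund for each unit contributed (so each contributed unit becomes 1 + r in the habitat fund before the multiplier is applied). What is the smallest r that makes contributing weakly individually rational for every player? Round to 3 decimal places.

0.081

With matching at rate r, one contributed unit becomes (1 + r) in the habitat fund and returns 3.7 × (1 + r) / 4 to the contributor.
Setting this equal to 1: 1 + r = 4/3.7 = 1.0811.
So the minimum matching rate is r = 1.0811 − 1 = 0.081.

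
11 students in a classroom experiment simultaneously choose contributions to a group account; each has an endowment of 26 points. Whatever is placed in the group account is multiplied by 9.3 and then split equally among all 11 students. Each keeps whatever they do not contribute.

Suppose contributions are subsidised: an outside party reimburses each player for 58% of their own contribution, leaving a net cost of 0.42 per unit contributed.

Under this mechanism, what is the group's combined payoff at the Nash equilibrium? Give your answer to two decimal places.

Under the mechanism each unit contributed yields (9.3/11) / 0.42 = 2.0130 back to its contributor per unit of net cost, which exceeds 1, making full contribution the dominant choice for everyone.
So the Nash equilibrium is full contribution by all 11; the group earns 11 × (26 × 0.58 + 9.3 × 26) = 2825.68.

2825.68 points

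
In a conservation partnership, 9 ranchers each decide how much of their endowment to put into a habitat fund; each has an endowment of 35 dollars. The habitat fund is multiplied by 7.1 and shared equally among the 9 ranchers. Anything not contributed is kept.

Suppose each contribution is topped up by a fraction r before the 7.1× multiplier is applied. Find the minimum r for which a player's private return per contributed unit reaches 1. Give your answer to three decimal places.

With matching at rate r, one contributed unit becomes (1 + r) in the habitat fund and returns 7.1 × (1 + r) / 9 to the contributor.
Setting this equal to 1: 1 + r = 9/7.1 = 1.2676.
So the minimum matching rate is r = 1.2676 − 1 = 0.268.

0.268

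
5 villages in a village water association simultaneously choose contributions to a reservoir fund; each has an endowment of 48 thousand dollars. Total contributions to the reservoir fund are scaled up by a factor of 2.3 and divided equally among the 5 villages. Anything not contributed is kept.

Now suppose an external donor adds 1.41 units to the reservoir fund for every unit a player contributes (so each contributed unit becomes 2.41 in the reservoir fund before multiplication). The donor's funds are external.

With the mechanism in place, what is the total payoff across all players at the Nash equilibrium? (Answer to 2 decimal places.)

1330.32 thousand dollars

The effective private return per unit is now 2.3 × 2.41 / 5 = 1.1086 > 1, so every player's dominant strategy flips to full contribution.
So the Nash equilibrium is full contribution by all 5; the group earns 2.3 × 2.41 × 240 = 1330.32.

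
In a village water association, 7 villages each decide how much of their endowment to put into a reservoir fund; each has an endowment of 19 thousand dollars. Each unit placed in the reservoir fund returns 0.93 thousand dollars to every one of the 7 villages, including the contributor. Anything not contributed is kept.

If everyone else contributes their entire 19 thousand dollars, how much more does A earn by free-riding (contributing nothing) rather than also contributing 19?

Switching from a contribution of 19 to 0 lets A keep an extra 19 thousand dollars, but lowers the reservoir fund by 19, which costs A their own share of that drop: 0.93 × 19 = 17.67.
Net gain = 19 − 17.67 = 1.33. The private return per contributed unit (0.93) is below 1, so free-riding is indeed the best response regardless of what the others do.

1.33 thousand dollars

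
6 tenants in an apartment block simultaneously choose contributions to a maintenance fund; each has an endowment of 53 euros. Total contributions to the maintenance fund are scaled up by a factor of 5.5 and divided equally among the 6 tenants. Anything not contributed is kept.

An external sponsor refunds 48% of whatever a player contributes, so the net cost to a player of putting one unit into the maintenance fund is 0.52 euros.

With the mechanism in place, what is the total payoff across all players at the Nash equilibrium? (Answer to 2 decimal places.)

Under the mechanism each unit contributed yields (5.5/6) / 0.52 = 1.7628 back to its contributor per unit of net cost, which exceeds 1, making full contribution the dominant choice for everyone.
At the Nash equilibrium everyone contributes 53. Group total payoff = 6 × (53 × 0.48 + 5.5 × 53) = 1901.64.

1901.64 euros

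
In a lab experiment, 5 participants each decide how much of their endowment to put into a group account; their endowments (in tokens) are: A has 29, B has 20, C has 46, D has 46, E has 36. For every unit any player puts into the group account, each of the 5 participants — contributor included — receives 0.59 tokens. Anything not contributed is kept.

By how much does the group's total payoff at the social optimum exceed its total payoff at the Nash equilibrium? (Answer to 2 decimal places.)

345.15 tokens

The private return per contributed unit is 0.59 < 1 for everyone, so the Nash equilibrium is zero contribution and the group total is Σ E_j = 29 + 20 + 46 + 46 + 36 = 177.
Each contributed unit returns 2.950 to the group, so the social optimum is full contribution by everyone: group total = 2.950 × 177 = 522.15.
Efficiency loss = (2.950 − 1) × 177 = 345.15.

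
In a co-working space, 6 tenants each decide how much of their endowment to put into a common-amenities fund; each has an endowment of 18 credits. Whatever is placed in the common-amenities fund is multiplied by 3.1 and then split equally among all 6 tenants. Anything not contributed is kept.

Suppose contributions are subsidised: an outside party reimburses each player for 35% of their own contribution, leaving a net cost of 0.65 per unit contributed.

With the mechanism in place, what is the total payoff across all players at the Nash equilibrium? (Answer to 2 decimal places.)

108.00 credits

Even with the mechanism, each unit contributed returns only (3.1/6) / 0.65 = 0.7949 per unit of net cost, so contributing nothing is still dominant.
At the Nash equilibrium no one contributes; group total payoff = 6 × 18 = 108.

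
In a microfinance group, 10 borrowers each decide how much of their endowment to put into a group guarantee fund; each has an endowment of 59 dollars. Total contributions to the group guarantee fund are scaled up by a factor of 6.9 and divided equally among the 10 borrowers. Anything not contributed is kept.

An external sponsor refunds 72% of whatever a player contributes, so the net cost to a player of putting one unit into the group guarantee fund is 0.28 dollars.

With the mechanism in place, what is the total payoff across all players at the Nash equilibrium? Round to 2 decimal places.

4495.80 dollars

Under the mechanism each unit contributed yields (6.9/10) / 0.28 = 2.4643 back to its contributor per unit of net cost, which exceeds 1, making full contribution the dominant choice for everyone.
At the Nash equilibrium everyone contributes 59. Group total payoff = 10 × (59 × 0.72 + 6.9 × 59) = 4495.80.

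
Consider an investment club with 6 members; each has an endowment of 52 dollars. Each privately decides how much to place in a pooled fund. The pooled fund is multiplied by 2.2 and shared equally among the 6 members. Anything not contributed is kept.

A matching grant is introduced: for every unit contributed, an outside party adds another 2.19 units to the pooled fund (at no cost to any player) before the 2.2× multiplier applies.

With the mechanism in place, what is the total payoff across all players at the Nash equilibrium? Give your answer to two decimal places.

With the mechanism, a contributed unit returns 2.2 × 3.19 / 6 = 1.1697 per unit of net cost to the contributor — now above 1 — so contributing fully is weakly dominant for every player.
So the Nash equilibrium is full contribution by all 6; the group earns 2.2 × 3.19 × 312 = 2189.62.

2189.62 dollars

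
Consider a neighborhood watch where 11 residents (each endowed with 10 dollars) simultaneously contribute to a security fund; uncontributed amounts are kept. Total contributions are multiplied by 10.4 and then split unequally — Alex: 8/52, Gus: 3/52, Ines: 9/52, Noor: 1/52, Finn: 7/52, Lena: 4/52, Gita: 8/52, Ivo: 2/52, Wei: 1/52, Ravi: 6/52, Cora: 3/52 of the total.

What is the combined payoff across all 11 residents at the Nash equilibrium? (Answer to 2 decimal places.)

Player j's private return per contributed unit is 10.4 × (j's share). Contributing is weakly dominant for j when that share is at least 1/10.4 = 0.0962, and contributing 0 is dominant otherwise.
The shares above 0.0962 belong to Alex, Ines, Finn, Gita and Ravi, contributing 10 each; the remaining 6 contribute 0. Total contributed: 50.
The security fund pays out 10.4 × 50 = 520.00 in total (split across the unequal shares, but the aggregate is all that matters for the group sum).
The 6 free-riders keep 10 each, adding 60. Group total = 60 + 520.00 = 580.00.

580.00 dollars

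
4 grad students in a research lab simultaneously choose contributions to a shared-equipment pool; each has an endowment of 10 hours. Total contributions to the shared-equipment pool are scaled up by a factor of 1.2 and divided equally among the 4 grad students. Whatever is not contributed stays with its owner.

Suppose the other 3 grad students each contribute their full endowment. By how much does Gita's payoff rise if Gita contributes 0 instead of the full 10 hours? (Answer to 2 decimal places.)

Switching from a contribution of 10 to 0 lets Gita keep an extra 10 hours, but lowers the shared-equipment pool by 10, which costs Gita their own share of that drop: 1.2/4 × 10 = 3.00.
Net gain = 10 − 3.00 = 7.00. The private return per contributed unit (0.3000) is below 1, so free-riding is indeed the best response regardless of what the others do.

7.00 hours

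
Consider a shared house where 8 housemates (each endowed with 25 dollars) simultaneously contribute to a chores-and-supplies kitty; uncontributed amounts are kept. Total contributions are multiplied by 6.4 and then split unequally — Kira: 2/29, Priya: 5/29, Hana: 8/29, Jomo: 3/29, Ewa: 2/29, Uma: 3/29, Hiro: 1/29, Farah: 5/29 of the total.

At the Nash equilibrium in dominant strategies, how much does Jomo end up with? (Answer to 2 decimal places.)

Player j's private return per contributed unit is 6.4 × (j's share). Contributing is weakly dominant for j when that share is at least 1/6.4 = 0.1563, and contributing 0 is dominant otherwise.
The shares above 0.1563 belong to Priya, Hana and Farah, contributing 25 each; the remaining 5 contribute 0. Total contributed: 75.
Jomo keeps 25 and receives 6.4 × 75 × 3/29 = 49.66 from the chores-and-supplies kitty, for a payoff of 74.66.

74.66 dollars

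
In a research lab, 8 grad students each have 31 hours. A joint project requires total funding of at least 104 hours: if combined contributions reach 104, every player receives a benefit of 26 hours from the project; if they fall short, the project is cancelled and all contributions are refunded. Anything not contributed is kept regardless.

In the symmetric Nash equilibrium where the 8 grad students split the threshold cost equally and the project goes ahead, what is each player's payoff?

44 hours

Equal share of the threshold: 104/8 = 13.
At this profile no one gains by cutting their contribution: any cut drops the total below 104, the project is cancelled, contributions are refunded, and the deviator ends with 31, which is less than 31 − 13 + 26 = 44. Contributing more than 13 just wastes the excess. So contributing exactly 13 is a best response.
Each player's payoff: 31 − 13 + 26 = 44.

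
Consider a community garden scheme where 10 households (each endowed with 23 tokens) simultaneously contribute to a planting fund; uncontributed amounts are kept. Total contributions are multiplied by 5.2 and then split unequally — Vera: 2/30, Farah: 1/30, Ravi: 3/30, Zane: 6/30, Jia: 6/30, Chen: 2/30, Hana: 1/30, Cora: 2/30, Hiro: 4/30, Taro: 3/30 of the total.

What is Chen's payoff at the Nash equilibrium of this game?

38.95 tokens

For player j, contributing a unit is worthwhile iff 5.2 × (j's share) ≥ 1, i.e. iff j's share is at least 0.1923.
The shares above 0.1923 belong to Zane and Jia, contributing 23 each; the remaining 8 contribute 0. Total contributed: 46.
Chen keeps 23 and receives 5.2 × 46 × 2/30 = 15.95 from the planting fund, for a payoff of 38.95.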